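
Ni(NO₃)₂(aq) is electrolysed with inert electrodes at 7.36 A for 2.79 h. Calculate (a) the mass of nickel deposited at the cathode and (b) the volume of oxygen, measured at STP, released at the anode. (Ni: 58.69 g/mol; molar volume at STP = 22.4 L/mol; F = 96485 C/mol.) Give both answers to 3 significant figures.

22.5 g Ni; 4.29 L O₂

Q = 7.36 × 10044 = 73920 C; n(e⁻) = 73920 / 96485 = 0.7661 mol
Cathode: Ni²⁺ + 2e⁻ → Ni → n(Ni) = 0.7661/2 = 0.3831 mol → 22.5 g
Anode: 2H₂O → O₂ + 4H⁺ + 4e⁻ → n(O₂) = 0.7661/4 = 0.1915 mol → 4.29 L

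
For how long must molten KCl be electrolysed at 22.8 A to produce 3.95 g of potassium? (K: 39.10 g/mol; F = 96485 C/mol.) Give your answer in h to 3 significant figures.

0.119 h

n(K) = 3.95 / 39.10 = 0.1010 mol
K⁺ + e⁻ → K, so n(e⁻) = 0.1010 mol
Q = 0.1010 × 96485 = 9745 C
t = Q / I = 9745 / 22.8 = 427.4 s = 0.119 h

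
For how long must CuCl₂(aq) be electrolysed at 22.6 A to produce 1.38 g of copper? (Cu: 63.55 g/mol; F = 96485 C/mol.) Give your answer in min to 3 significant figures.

n(Cu) = 1.38 / 63.55 = 0.02172 mol
Cu²⁺ + 2e⁻ → Cu, so n(e⁻) = 2 × 0.02172 = 0.04344 mol
Q = 0.04344 × 96485 = 4191 C
t = Q / I = 4191 / 22.6 = 185.4 s = 3.09 min

3.09 min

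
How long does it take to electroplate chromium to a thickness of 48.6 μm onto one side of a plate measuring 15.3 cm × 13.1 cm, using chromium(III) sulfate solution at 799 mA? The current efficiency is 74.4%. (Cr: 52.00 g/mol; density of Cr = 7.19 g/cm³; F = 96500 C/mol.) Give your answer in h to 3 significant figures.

Plated area = 15.3 × 13.1 = 200.4 cm²
Volume = 200.4 × 48.6×10⁻⁴ cm = 0.9739 cm³
m(Cr) = 0.9739 × 7.19 = 7.002 g
n(Cr) = 7.002 / 52.00 = 0.1347 mol; n(e⁻) = 3 × 0.1347 = 0.4041 mol
Q = 0.4041 × 96500 / 0.744 = 52410 C
t = 52410 / 0.799 = 65590 s = 18.2 h

18.2 h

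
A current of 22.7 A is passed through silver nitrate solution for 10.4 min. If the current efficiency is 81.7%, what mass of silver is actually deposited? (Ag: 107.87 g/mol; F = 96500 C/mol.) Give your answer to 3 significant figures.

12.9 g

Q = 22.7 × 624 = 14160 C
n(e⁻) = 14160 / 96500 = 0.1467 mol
Ag⁺ + e⁻ → Ag, so theoretical m(Ag) = 0.1467 × 107.87 = 15.82 g
Actual mass = 81.7% × 15.82 = 12.9 g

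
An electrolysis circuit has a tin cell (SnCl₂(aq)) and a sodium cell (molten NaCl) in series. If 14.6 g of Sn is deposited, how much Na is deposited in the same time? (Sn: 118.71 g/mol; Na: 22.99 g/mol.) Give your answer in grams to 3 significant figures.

5.66 g

n(Sn) = 14.6 / 118.71 = 0.1230 mol
Sn²⁺ + 2e⁻ → Sn, so n(e⁻) = 2 × 0.1230 = 0.2460 mol
Since the cells are in series, n(e⁻) in the Na cell is also 0.2460 mol.
Na⁺ + e⁻ → Na, so n(Na) = 0.2460 mol
m(Na) = 0.2460 × 22.99 = 5.66 g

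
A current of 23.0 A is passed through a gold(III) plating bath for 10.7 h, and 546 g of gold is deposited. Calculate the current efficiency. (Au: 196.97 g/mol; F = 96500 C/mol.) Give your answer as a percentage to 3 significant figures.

90.6%

Q = 23.0 × 38520 = 8.860×10^5 C
n(e⁻) = 8.860×10^5 / 96500 = 9.181 mol
Au³⁺ + 3e⁻ → Au, so theoretical n(Au) = 3.060 mol → 602.7 g
Efficiency = 546 / 602.7 = 0.9059 = 90.6%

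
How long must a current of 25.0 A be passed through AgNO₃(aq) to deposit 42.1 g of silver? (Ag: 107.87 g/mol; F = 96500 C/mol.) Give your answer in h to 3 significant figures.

0.418 h

n(Ag) = 42.1 / 107.87 = 0.3903 mol
Ag⁺ + e⁻ → Ag, so n(e⁻) = 0.3903 mol
Q = 0.3903 × 96500 = 37660 C
t = Q / I = 37660 / 25.0 = 1506 s = 0.418 h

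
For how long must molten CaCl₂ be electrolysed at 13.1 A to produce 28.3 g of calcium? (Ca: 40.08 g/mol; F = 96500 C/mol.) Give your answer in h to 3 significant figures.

2.89 h

n(Ca) = 28.3 / 40.08 = 0.7061 mol
Ca²⁺ + 2e⁻ → Ca, so n(e⁻) = 2 × 0.7061 = 1.412 mol
Q = 1.412 × 96500 = 1.363×10^5 C
t = Q / I = 1.363×10^5 / 13.1 = 10400 s = 2.89 h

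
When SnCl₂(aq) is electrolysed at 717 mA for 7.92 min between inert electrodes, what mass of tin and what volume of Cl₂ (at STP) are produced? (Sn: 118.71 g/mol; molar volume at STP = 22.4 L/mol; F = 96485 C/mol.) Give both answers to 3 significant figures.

Q = 0.717 × 475.2 = 340.7 C; n(e⁻) = 340.7 / 96485 = 0.003531 mol
Cathode: Sn²⁺ + 2e⁻ → Sn → n(Sn) = 0.003531/2 = 0.001766 mol → 0.210 g
Anode: 2Cl⁻ → Cl₂ + 2e⁻ → n(Cl₂) = 0.003531/2 = 0.001766 mol → 0.0396 L

0.210 g Sn; 0.0396 L Cl₂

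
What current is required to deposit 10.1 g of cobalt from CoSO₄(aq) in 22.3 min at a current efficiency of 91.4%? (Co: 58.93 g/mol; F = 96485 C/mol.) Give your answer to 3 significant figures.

n(Co) = 10.1 / 58.93 = 0.1714 mol
Co²⁺ + 2e⁻ → Co, so n(e⁻) = 2 × 0.1714 = 0.3428 mol
Q = 0.3428 × 96485 / 0.914 = 36190 C
I = Q / t = 36190 / 1338 s = 27.0 A

27.0 A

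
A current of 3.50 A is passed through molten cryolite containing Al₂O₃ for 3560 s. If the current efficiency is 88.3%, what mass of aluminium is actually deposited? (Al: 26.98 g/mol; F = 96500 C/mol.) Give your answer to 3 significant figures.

Q = 3.50 × 3560 = 12460 C
n(e⁻) = 12460 / 96500 = 0.1291 mol
Al³⁺ + 3e⁻ → Al, so theoretical m(Al) = 0.04303 × 26.98 = 1.161 g
Actual mass = 88.3% × 1.161 = 1.03 g

1.03 g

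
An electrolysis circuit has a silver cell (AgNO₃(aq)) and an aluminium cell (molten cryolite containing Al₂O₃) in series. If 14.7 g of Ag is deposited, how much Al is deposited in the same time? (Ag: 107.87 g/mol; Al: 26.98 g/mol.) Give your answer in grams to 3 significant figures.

1.23 g

n(Ag) = 14.7 / 107.87 = 0.1363 mol
Ag⁺ + e⁻ → Ag, so n(e⁻) = 0.1363 mol
Since the cells are in series, n(e⁻) in the Al cell is also 0.1363 mol.
Al³⁺ + 3e⁻ → Al, so n(Al) = 0.1363 / 3 = 0.04543 mol
m(Al) = 0.04543 × 26.98 = 1.23 g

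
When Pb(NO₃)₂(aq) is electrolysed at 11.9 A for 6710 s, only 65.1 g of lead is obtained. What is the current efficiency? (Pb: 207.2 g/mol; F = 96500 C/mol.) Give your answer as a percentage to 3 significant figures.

Q = 11.9 × 6710 = 79850 C
n(e⁻) = 79850 / 96500 = 0.8275 mol
Pb²⁺ + 2e⁻ → Pb, so theoretical n(Pb) = 0.4138 mol → 85.74 g
Efficiency = 65.1 / 85.74 = 0.7593 = 75.9%

75.9%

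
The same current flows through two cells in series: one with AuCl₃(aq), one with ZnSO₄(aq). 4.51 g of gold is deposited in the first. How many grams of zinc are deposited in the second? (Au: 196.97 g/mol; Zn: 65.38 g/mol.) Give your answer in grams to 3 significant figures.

2.25 g

n(Au) = 4.51 / 196.97 = 0.02290 mol
Au³⁺ + 3e⁻ → Au, so n(e⁻) = 3 × 0.02290 = 0.06870 mol
The cells are in series, so the same charge (and hence the same n(e⁻) = 0.06870 mol) passes through both.
Zn²⁺ + 2e⁻ → Zn, so n(Zn) = 0.06870 / 2 = 0.03435 mol
m(Zn) = 0.03435 × 65.38 = 2.25 g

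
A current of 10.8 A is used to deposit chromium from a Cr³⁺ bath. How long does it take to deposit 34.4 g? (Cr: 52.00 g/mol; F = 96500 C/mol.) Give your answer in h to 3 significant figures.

4.93 h

n(Cr) = 34.4 / 52.00 = 0.6615 mol
Cr³⁺ + 3e⁻ → Cr, so n(e⁻) = 3 × 0.6615 = 1.985 mol
Q = 1.985 × 96500 = 1.916×10^5 C
t = Q / I = 1.916×10^5 / 10.8 = 17740 s = 4.93 h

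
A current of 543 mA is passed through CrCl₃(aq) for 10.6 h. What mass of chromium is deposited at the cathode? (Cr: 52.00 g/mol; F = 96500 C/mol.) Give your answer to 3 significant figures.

Q = It = 0.543 × 38160 = 20720 C
n(e⁻) = Q/F = 20720/96500 = 0.2147 mol
Cr³⁺ + 3e⁻ → Cr, so n(Cr) = 0.2147 / 3 = 0.07157 mol
m = 0.07157 × 52.00 = 3.72 g

3.72 g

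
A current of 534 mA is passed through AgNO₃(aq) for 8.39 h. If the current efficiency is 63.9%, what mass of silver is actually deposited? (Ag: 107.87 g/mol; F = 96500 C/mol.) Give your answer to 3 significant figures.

Q = 0.534 × 30204 = 16130 C
n(e⁻) = 16130 / 96500 = 0.1672 mol
Ag⁺ + e⁻ → Ag, so theoretical m(Ag) = 0.1672 × 107.87 = 18.04 g
Actual mass = 63.9% × 18.04 = 11.5 g

11.5 g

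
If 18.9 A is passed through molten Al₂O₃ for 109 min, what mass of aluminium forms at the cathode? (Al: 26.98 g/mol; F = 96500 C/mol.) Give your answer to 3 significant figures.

Q = It = 18.9 × 6540 = 1.236×10^5 C
Moles of electrons = 1.236×10^5 / 96500 = 1.281 mol
Al³⁺ + 3e⁻ → Al, so n(Al) = 1.281 / 3 = 0.4270 mol
m = 0.4270 × 26.98 = 11.5 g

11.5 g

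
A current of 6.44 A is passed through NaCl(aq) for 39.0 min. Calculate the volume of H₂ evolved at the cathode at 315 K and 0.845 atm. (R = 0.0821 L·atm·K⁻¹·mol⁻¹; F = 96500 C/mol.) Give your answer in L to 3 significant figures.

2.39 L

Q = It = 6.44 × 2340 = 15070 C
n(e⁻) = 15070 / 96500 = 0.1562 mol
2H⁺ + 2e⁻ → H₂, so n(H₂) = 0.1562 / 2 = 0.07810 mol
V = nRT/P = 0.07810 × 0.0821 × 315 / 0.845 = 2.390 L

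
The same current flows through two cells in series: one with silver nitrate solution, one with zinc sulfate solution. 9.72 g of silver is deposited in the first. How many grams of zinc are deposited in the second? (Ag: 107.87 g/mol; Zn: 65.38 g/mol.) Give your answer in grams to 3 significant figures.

n(Ag) = 9.72 / 107.87 = 0.09011 mol
Ag⁺ + e⁻ → Ag, so n(e⁻) = 0.09011 mol
Same current for the same time ⇒ same n(e⁻) = 0.09011 mol in both cells.
Zn²⁺ + 2e⁻ → Zn, so n(Zn) = 0.09011 / 2 = 0.04506 mol
m(Zn) = 0.04506 × 65.38 = 2.95 g

2.95 g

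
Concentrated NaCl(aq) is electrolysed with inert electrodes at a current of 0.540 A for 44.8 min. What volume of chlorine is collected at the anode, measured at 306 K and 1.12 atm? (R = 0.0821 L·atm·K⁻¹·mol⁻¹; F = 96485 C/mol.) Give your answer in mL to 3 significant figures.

Charge passed = 0.540 × 2688 = 1452 C
n(e⁻) = 1452 / 96485 = 0.01505 mol
2Cl⁻ → Cl₂ + 2e⁻, so n(Cl₂) = 0.01505 / 2 = 0.007525 mol
V = nRT/P = 0.007525 × 0.0821 × 306 / 1.12 = 0.1688 L
= 169 mL

169 mL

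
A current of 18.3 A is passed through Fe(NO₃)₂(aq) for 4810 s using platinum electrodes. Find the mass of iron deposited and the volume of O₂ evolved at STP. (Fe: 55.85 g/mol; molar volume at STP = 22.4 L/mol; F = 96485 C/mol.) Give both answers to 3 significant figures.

25.5 g Fe; 5.11 L O₂

Q = 18.3 × 4810 = 88020 C; n(e⁻) = 88020 / 96485 = 0.9123 mol
Cathode: Fe²⁺ + 2e⁻ → Fe → n(Fe) = 0.9123/2 = 0.4562 mol → 25.5 g
Anode: 2H₂O → O₂ + 4H⁺ + 4e⁻ → n(O₂) = 0.9123/4 = 0.2281 mol → 5.11 L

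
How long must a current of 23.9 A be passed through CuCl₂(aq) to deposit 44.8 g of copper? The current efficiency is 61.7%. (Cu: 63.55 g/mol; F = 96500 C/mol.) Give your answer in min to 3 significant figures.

n(Cu) = 44.8 / 63.55 = 0.7050 mol
Cu²⁺ + 2e⁻ → Cu, so n(e⁻) = 2 × 0.7050 = 1.410 mol
Q = 1.410 × 96500 / 0.617 = 2.205×10^5 C
t = Q / I = 2.205×10^5 / 23.9 = 9226 s = 154 min

154 min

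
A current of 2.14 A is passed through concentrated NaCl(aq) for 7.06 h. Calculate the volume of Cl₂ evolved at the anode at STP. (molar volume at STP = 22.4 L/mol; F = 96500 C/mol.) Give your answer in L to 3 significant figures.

6.31 L

Q = It = 2.14 × 25416 = 54390 C
n(e⁻) = Q/F = 54390/96500 = 0.5636 mol
2Cl⁻ → Cl₂ + 2e⁻, so n(Cl₂) = 0.5636 / 2 = 0.2818 mol
V = 0.2818 × 22.4 = 6.312 L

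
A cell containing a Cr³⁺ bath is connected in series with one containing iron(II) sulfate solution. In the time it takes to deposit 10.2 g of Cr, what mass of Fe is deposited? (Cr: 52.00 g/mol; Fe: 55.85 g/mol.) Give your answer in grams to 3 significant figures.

n(Cr) = 10.2 / 52.00 = 0.1962 mol
Cr³⁺ + 3e⁻ → Cr, so n(e⁻) = 3 × 0.1962 = 0.5886 mol
Since the cells are in series, n(e⁻) in the Fe cell is also 0.5886 mol.
Fe²⁺ + 2e⁻ → Fe, so n(Fe) = 0.5886 / 2 = 0.2943 mol
m(Fe) = 0.2943 × 55.85 = 16.4 g

16.4 g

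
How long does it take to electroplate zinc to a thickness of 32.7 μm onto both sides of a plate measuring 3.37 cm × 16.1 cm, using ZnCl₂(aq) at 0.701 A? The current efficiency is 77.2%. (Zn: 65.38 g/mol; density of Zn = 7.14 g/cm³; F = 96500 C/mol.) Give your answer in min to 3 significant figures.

230 min

Plated area = 2 × 3.37 × 16.1 = 108.5 cm²
Volume = 108.5 × 32.7×10⁻⁴ cm = 0.3548 cm³
m(Zn) = 0.3548 × 7.14 = 2.533 g
n(Zn) = 2.533 / 65.38 = 0.03874 mol; n(e⁻) = 2 × 0.03874 = 0.07748 mol
Q = 0.07748 × 96500 / 0.772 = 9685 C
t = 9685 / 0.701 = 13820 s = 230 min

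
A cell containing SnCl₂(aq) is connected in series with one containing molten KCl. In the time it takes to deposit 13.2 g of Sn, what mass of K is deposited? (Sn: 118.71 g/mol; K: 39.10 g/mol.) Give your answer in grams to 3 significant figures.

8.70 g

n(Sn) = 13.2 / 118.71 = 0.1112 mol
Sn²⁺ + 2e⁻ → Sn, so n(e⁻) = 2 × 0.1112 = 0.2224 mol
Since the cells are in series, n(e⁻) in the K cell is also 0.2224 mol.
K⁺ + e⁻ → K, so n(K) = 0.2224 mol
m(K) = 0.2224 × 39.10 = 8.70 g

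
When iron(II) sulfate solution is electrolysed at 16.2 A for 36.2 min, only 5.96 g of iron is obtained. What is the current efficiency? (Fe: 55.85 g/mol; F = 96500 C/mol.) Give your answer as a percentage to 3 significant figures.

58.5%

Q = 16.2 × 2172 = 35190 C
n(e⁻) = 35190 / 96500 = 0.3647 mol
Fe²⁺ + 2e⁻ → Fe, so theoretical n(Fe) = 0.1824 mol → 10.19 g
Efficiency = 5.96 / 10.19 = 0.5849 = 58.5%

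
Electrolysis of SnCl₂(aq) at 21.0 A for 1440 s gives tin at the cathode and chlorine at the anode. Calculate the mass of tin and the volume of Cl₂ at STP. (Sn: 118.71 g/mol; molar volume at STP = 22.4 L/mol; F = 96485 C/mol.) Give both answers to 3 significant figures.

Q = 21.0 × 1440 = 30240 C; n(e⁻) = 30240 / 96485 = 0.3134 mol
Cathode: Sn²⁺ + 2e⁻ → Sn → n(Sn) = 0.3134/2 = 0.1567 mol → 18.6 g
Anode: 2Cl⁻ → Cl₂ + 2e⁻ → n(Cl₂) = 0.3134/2 = 0.1567 mol → 3.51 L

18.6 g Sn; 3.51 L Cl₂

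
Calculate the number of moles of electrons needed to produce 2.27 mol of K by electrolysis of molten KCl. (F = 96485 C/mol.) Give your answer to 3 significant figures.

K⁺ + e⁻ → K, so n(e⁻) = 1 × 2.27 = 2.270 mol

2.27 mol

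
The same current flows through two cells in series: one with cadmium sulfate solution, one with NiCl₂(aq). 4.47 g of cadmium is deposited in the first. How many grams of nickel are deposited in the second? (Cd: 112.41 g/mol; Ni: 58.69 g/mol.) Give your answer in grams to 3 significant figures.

2.33 g

n(Cd) = 4.47 / 112.41 = 0.03977 mol
Cd²⁺ + 2e⁻ → Cd, so n(e⁻) = 2 × 0.03977 = 0.07954 mol
In series, the same 0.07954 mol of electrons flows through the second cell.
Ni²⁺ + 2e⁻ → Ni, so n(Ni) = 0.07954 / 2 = 0.03977 mol
m(Ni) = 0.03977 × 58.69 = 2.33 g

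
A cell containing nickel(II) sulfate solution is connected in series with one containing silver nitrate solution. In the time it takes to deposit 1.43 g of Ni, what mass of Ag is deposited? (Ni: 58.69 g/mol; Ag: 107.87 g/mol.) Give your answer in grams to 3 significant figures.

5.26 g

n(Ni) = 1.43 / 58.69 = 0.02437 mol
Ni²⁺ + 2e⁻ → Ni, so n(e⁻) = 2 × 0.02437 = 0.04874 mol
Since the cells are in series, n(e⁻) in the Ag cell is also 0.04874 mol.
Ag⁺ + e⁻ → Ag, so n(Ag) = 0.04874 mol
m(Ag) = 0.04874 × 107.87 = 5.26 g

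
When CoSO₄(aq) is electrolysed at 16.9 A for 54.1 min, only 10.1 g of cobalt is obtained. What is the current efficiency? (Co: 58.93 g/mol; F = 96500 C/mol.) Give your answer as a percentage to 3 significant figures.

60.3%

Q = 16.9 × 3246 = 54860 C
n(e⁻) = 54860 / 96500 = 0.5685 mol
Co²⁺ + 2e⁻ → Co, so theoretical n(Co) = 0.2843 mol → 16.75 g
Efficiency = 10.1 / 16.75 = 0.6030 = 60.3%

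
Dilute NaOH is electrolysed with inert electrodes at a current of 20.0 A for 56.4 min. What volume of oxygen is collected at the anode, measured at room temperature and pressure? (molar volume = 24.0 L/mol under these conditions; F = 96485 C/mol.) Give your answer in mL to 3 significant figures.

Q = 20.0 A × 3384 s = 67680 C
Moles of electrons = 67680 / 96485 = 0.7015 mol
2H₂O → O₂ + 4H⁺ + 4e⁻, so n(O₂) = 0.7015 / 4 = 0.1754 mol
V = 0.1754 × 24.0 = 4.210 L
= 4210 mL

4210 mL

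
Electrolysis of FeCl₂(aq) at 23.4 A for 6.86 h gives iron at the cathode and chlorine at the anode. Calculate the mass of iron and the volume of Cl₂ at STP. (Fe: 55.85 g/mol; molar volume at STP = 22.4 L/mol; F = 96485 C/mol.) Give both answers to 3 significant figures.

167 g Fe; 67.1 L Cl₂

Q = 23.4 × 24696 = 5.779×10^5 C; n(e⁻) = 5.779×10^5 / 96485 = 5.990 mol
Cathode: Fe²⁺ + 2e⁻ → Fe → n(Fe) = 5.990/2 = 2.995 mol → 167 g
Anode: 2Cl⁻ → Cl₂ + 2e⁻ → n(Cl₂) = 5.990/2 = 2.995 mol → 67.1 L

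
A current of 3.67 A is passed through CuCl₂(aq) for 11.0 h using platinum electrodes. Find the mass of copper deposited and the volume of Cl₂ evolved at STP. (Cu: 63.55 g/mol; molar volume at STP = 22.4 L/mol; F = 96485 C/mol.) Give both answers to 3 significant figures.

47.9 g Cu; 16.9 L Cl₂

Q = 3.67 × 39600 = 1.453×10^5 C; n(e⁻) = 1.453×10^5 / 96485 = 1.506 mol
Cathode: Cu²⁺ + 2e⁻ → Cu → n(Cu) = 1.506/2 = 0.7530 mol → 47.9 g
Anode: 2Cl⁻ → Cl₂ + 2e⁻ → n(Cl₂) = 1.506/2 = 0.7530 mol → 16.9 L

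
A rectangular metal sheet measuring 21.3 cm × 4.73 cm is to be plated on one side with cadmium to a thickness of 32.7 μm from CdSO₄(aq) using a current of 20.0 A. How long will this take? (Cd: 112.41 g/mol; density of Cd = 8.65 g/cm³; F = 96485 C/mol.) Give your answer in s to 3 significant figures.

Plated area = 21.3 × 4.73 = 100.7 cm²
Volume = 100.7 × 32.7×10⁻⁴ cm = 0.3293 cm³
m(Cd) = 0.3293 × 8.65 = 2.848 g
n(Cd) = 2.848 / 112.41 = 0.02534 mol; n(e⁻) = 2 × 0.02534 = 0.05068 mol
Q = 0.05068 × 96485 = 4890 C
t = 4890 / 20.0 = 244.5 s

245 s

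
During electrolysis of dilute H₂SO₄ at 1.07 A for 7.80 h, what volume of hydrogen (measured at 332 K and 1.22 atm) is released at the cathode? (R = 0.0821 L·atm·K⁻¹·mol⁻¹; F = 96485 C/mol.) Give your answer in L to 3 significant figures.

3.48 L

Charge passed = 1.07 × 28080 = 30050 C
n(e⁻) = Q/F = 30050/96485 = 0.3114 mol
2H⁺ + 2e⁻ → H₂, so n(H₂) = 0.3114 / 2 = 0.1557 mol
V = nRT/P = 0.1557 × 0.0821 × 332 / 1.22 = 3.479 L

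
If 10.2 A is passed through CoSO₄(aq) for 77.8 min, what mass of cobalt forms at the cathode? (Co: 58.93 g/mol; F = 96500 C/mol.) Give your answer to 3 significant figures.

14.5 g

Charge passed = 10.2 × 4668 = 47610 C
Moles of electrons = 47610 / 96500 = 0.4934 mol
Co²⁺ + 2e⁻ → Co, so n(Co) = 0.4934 / 2 = 0.2467 mol
m = 0.2467 × 58.93 = 14.5 g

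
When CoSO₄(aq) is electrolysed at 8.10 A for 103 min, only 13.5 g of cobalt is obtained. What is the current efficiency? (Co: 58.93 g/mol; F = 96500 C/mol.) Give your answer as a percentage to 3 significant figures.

Q = 8.10 × 6180 = 50060 C
n(e⁻) = 50060 / 96500 = 0.5188 mol
Co²⁺ + 2e⁻ → Co, so theoretical n(Co) = 0.2594 mol → 15.29 g
Efficiency = 13.5 / 15.29 = 0.8829 = 88.3%

88.3%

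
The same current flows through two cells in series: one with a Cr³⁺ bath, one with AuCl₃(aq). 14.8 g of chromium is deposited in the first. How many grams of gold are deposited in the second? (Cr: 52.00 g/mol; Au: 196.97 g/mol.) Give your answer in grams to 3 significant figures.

56.1 g

n(Cr) = 14.8 / 52.00 = 0.2846 mol
Cr³⁺ + 3e⁻ → Cr, so n(e⁻) = 3 × 0.2846 = 0.8538 mol
In series, the same 0.8538 mol of electrons flows through the second cell.
Au³⁺ + 3e⁻ → Au, so n(Au) = 0.8538 / 3 = 0.2846 mol
m(Au) = 0.2846 × 196.97 = 56.1 g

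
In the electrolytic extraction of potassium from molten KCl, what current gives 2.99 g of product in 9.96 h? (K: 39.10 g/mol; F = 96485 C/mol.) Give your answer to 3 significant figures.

0.206 A

n(K) = 2.99 / 39.10 = 0.07647 mol
K⁺ + e⁻ → K, so n(e⁻) = 0.07647 mol
Q = 0.07647 × 96485 = 7378 C
I = Q / t = 7378 / 35856 s = 0.206 A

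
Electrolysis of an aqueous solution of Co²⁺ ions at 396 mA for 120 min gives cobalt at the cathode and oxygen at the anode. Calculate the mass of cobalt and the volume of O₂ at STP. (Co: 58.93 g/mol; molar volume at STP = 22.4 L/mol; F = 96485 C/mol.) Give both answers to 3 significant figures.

0.871 g Co; 0.165 L O₂

Q = 0.396 × 7200 = 2851 C; n(e⁻) = 2851 / 96485 = 0.02955 mol
Cathode: Co²⁺ + 2e⁻ → Co → n(Co) = 0.02955/2 = 0.01478 mol → 0.871 g
Anode: 2H₂O → O₂ + 4H⁺ + 4e⁻ → n(O₂) = 0.02955/4 = 0.007388 mol → 0.165 L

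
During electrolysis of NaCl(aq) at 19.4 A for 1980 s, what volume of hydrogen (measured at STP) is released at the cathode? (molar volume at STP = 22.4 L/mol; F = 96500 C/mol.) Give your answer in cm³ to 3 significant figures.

4460 cm³

Q = 19.4 A × 1980 s = 38410 C
n(e⁻) = 38410 / 96500 = 0.3980 mol
2H⁺ + 2e⁻ → H₂, so n(H₂) = 0.3980 / 2 = 0.1990 mol
V = 0.1990 × 22.4 = 4.458 L
= 4460 cm³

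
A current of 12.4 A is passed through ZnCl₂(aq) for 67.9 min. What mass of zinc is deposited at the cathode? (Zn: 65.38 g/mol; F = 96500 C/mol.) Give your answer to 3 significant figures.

17.1 g

Q = It = 12.4 × 4074 = 50520 C
Moles of electrons = 50520 / 96500 = 0.5235 mol
Zn²⁺ + 2e⁻ → Zn, so n(Zn) = 0.5235 / 2 = 0.2618 mol
m = 0.2618 × 65.38 = 17.1 g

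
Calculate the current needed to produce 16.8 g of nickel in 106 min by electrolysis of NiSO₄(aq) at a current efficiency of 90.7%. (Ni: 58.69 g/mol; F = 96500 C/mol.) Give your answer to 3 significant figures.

n(Ni) = 16.8 / 58.69 = 0.2862 mol
Ni²⁺ + 2e⁻ → Ni, so n(e⁻) = 2 × 0.2862 = 0.5724 mol
Q = 0.5724 × 96500 / 0.907 = 60900 C
I = Q / t = 60900 / 6360 s = 9.58 A

9.58 A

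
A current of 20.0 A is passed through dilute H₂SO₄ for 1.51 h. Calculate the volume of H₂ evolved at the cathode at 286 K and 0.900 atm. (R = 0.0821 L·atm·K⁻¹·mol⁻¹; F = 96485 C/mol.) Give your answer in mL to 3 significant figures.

14700 mL

Charge passed = 20.0 × 5436 = 1.087×10^5 C
n(e⁻) = 1.087×10^5 / 96485 = 1.127 mol
2H⁺ + 2e⁻ → H₂, so n(H₂) = 1.127 / 2 = 0.5635 mol
V = nRT/P = 0.5635 × 0.0821 × 286 / 0.900 = 14.70 L
= 14700 mL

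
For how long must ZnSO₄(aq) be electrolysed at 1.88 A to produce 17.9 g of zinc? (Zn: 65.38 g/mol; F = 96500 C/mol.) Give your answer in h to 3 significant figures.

n(Zn) = 17.9 / 65.38 = 0.2738 mol
Zn²⁺ + 2e⁻ → Zn, so n(e⁻) = 2 × 0.2738 = 0.5476 mol
Q = 0.5476 × 96500 = 52840 C
t = Q / I = 52840 / 1.88 = 28110 s = 7.81 h

7.81 h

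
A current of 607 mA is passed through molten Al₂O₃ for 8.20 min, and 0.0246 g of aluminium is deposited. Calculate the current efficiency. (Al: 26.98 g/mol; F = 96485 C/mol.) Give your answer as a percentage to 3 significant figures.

Q = 0.607 × 492 = 298.6 C
n(e⁻) = 298.6 / 96485 = 0.003095 mol
Al³⁺ + 3e⁻ → Al, so theoretical n(Al) = 0.001032 mol → 0.02784 g
Efficiency = 0.0246 / 0.02784 = 0.8836 = 88.4%

88.4%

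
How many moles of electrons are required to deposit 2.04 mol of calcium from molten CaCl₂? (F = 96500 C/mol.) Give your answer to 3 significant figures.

4.08 mol

Ca²⁺ + 2e⁻ → Ca, so n(e⁻) = 2 × 2.04 = 4.080 mol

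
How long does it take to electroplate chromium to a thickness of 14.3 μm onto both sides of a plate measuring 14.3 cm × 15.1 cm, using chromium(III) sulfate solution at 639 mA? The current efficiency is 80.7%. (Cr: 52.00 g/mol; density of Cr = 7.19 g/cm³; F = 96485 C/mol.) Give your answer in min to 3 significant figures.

Plated area = 2 × 14.3 × 15.1 = 431.9 cm²
Volume = 431.9 × 14.3×10⁻⁴ cm = 0.6176 cm³
m(Cr) = 0.6176 × 7.19 = 4.441 g
n(Cr) = 4.441 / 52.00 = 0.08540 mol; n(e⁻) = 3 × 0.08540 = 0.2562 mol
Q = 0.2562 × 96485 / 0.807 = 30630 C
t = 30630 / 0.639 = 47930 s = 799 min

799 min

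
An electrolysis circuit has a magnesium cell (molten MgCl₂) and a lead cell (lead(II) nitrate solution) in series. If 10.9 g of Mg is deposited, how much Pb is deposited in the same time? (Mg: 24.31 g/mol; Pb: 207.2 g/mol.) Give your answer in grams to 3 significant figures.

92.9 g

n(Mg) = 10.9 / 24.31 = 0.4484 mol
Mg²⁺ + 2e⁻ → Mg, so n(e⁻) = 2 × 0.4484 = 0.8968 mol
The cells are in series, so the same charge (and hence the same n(e⁻) = 0.8968 mol) passes through both.
Pb²⁺ + 2e⁻ → Pb, so n(Pb) = 0.8968 / 2 = 0.4484 mol
m(Pb) = 0.4484 × 207.2 = 92.9 g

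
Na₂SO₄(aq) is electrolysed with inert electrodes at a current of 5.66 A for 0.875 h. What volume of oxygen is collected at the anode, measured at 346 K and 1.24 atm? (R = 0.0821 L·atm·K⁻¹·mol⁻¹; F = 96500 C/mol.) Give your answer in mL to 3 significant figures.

Charge passed = 5.66 × 3150 = 17830 C
n(e⁻) = 17830 / 96500 = 0.1848 mol
2H₂O → O₂ + 4H⁺ + 4e⁻, so n(O₂) = 0.1848 / 4 = 0.04620 mol
V = nRT/P = 0.04620 × 0.0821 × 346 / 1.24 = 1.058 L
= 1060 mL

1060 mL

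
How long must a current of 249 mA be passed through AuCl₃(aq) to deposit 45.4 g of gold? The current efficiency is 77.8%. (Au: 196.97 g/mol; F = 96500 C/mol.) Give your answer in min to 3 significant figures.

5740 min

n(Au) = 45.4 / 196.97 = 0.2305 mol
Au³⁺ + 3e⁻ → Au, so n(e⁻) = 3 × 0.2305 = 0.6915 mol
Q = 0.6915 × 96500 / 0.778 = 85770 C
t = Q / I = 85770 / 0.249 = 3.445×10^5 s = 5740 min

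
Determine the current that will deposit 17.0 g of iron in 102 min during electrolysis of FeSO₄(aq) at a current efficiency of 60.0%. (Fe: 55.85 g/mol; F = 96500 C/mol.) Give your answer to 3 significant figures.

n(Fe) = 17.0 / 55.85 = 0.3044 mol
Fe²⁺ + 2e⁻ → Fe, so n(e⁻) = 2 × 0.3044 = 0.6088 mol
Q = 0.6088 × 96500 / 0.600 = 97920 C
I = Q / t = 97920 / 6120 s = 16.0 A

16.0 A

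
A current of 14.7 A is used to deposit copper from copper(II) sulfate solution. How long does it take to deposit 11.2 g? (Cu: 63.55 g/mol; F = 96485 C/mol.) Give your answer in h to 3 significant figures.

n(Cu) = 11.2 / 63.55 = 0.1762 mol
Cu²⁺ + 2e⁻ → Cu, so n(e⁻) = 2 × 0.1762 = 0.3524 mol
Q = 0.3524 × 96485 = 34000 C
t = Q / I = 34000 / 14.7 = 2313 s = 0.643 h

0.643 h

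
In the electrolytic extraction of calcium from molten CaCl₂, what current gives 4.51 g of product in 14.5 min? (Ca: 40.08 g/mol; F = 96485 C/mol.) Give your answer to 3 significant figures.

n(Ca) = 4.51 / 40.08 = 0.1125 mol
Ca²⁺ + 2e⁻ → Ca, so n(e⁻) = 2 × 0.1125 = 0.2250 mol
Q = 0.2250 × 96485 = 21710 C
I = Q / t = 21710 / 870 s = 25.0 A

25.0 A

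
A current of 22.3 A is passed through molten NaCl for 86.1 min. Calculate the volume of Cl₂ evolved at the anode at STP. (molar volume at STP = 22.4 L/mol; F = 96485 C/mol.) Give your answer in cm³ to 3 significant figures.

Charge passed = 22.3 × 5166 = 1.152×10^5 C
n(e⁻) = 1.152×10^5 / 96485 = 1.194 mol
2Cl⁻ → Cl₂ + 2e⁻, so n(Cl₂) = 1.194 / 2 = 0.5970 mol
V = 0.5970 × 22.4 = 13.37 L
= 13400 cm³

13400 cm³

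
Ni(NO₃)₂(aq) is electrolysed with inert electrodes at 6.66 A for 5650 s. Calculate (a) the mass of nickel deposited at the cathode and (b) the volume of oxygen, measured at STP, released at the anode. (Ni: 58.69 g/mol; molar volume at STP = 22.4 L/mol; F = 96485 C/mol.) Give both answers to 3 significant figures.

Q = 6.66 × 5650 = 37630 C; n(e⁻) = 37630 / 96485 = 0.3900 mol
Cathode: Ni²⁺ + 2e⁻ → Ni → n(Ni) = 0.3900/2 = 0.1950 mol → 11.4 g
Anode: 2H₂O → O₂ + 4H⁺ + 4e⁻ → n(O₂) = 0.3900/4 = 0.09750 mol → 2.18 L

11.4 g Ni; 2.18 L O₂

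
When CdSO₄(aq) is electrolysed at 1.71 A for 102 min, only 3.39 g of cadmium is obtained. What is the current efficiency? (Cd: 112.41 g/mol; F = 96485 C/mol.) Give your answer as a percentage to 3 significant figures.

Q = 1.71 × 6120 = 10470 C
n(e⁻) = 10470 / 96485 = 0.1085 mol
Cd²⁺ + 2e⁻ → Cd, so theoretical n(Cd) = 0.05425 mol → 6.098 g
Efficiency = 3.39 / 6.098 = 0.5559 = 55.6%

55.6%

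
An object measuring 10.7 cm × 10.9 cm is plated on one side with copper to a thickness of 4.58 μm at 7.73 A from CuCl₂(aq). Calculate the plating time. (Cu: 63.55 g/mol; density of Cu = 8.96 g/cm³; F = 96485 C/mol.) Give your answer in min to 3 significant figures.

Plated area = 10.7 × 10.9 = 116.6 cm²
Volume = 116.6 × 4.58×10⁻⁴ cm = 0.05340 cm³
m(Cu) = 0.05340 × 8.96 = 0.4785 g
n(Cu) = 0.4785 / 63.55 = 0.007530 mol; n(e⁻) = 2 × 0.007530 = 0.01506 mol
Q = 0.01506 × 96485 = 1453 C
t = 1453 / 7.73 = 188.0 s = 3.13 min

3.13 min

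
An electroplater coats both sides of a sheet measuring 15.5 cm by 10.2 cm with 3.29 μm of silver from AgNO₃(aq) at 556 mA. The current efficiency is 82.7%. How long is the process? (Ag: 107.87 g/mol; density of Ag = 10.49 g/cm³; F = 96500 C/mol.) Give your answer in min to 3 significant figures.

35.4 min

Plated area = 2 × 15.5 × 10.2 = 316.2 cm²
Volume = 316.2 × 3.29×10⁻⁴ cm = 0.1040 cm³
m(Ag) = 0.1040 × 10.49 = 1.091 g
n(Ag) = 1.091 / 107.87 = 0.01011 mol; n(e⁻) = 0.01011 mol
Q = 0.01011 × 96500 / 0.827 = 1180 C
t = 1180 / 0.556 = 2122 s = 35.4 min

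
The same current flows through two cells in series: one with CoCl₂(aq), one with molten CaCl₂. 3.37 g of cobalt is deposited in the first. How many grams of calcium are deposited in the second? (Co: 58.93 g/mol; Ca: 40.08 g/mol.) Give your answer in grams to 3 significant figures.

n(Co) = 3.37 / 58.93 = 0.05719 mol
Co²⁺ + 2e⁻ → Co, so n(e⁻) = 2 × 0.05719 = 0.1144 mol
In series, the same 0.1144 mol of electrons flows through the second cell.
Ca²⁺ + 2e⁻ → Ca, so n(Ca) = 0.1144 / 2 = 0.05720 mol
m(Ca) = 0.05720 × 40.08 = 2.29 g

2.29 g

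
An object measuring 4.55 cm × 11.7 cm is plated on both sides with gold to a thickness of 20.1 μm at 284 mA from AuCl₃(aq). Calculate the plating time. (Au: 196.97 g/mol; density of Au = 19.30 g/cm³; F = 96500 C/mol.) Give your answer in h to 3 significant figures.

5.94 h

Plated area = 2 × 4.55 × 11.7 = 106.5 cm²
Volume = 106.5 × 20.1×10⁻⁴ cm = 0.2141 cm³
m(Au) = 0.2141 × 19.30 = 4.132 g
n(Au) = 4.132 / 196.97 = 0.02098 mol; n(e⁻) = 3 × 0.02098 = 0.06294 mol
Q = 0.06294 × 96500 = 6074 C
t = 6074 / 0.284 = 21390 s = 5.94 h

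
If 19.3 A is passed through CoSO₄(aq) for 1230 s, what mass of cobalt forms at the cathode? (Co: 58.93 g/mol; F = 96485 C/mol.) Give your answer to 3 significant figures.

7.25 g

Q = 19.3 A × 1230 s = 23740 C
Moles of electrons = 23740 / 96485 = 0.2460 mol
Co²⁺ + 2e⁻ → Co, so n(Co) = 0.2460 / 2 = 0.1230 mol
m = 0.1230 × 58.93 = 7.25 g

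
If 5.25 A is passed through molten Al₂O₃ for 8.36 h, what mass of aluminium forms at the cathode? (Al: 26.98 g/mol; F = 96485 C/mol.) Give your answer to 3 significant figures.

14.7 g

Q = It = 5.25 × 30096 = 1.580×10^5 C
Moles of electrons = 1.580×10^5 / 96485 = 1.638 mol
Al³⁺ + 3e⁻ → Al, so n(Al) = 1.638 / 3 = 0.5460 mol
m = 0.5460 × 26.98 = 14.7 g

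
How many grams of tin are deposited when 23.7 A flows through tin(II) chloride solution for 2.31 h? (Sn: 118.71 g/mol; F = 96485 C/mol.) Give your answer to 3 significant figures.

Q = It = 23.7 × 8316 = 1.971×10^5 C
n(e⁻) = 1.971×10^5 / 96485 = 2.043 mol
Sn²⁺ + 2e⁻ → Sn, so n(Sn) = 2.043 / 2 = 1.022 mol
m = 1.022 × 118.71 = 121 g

121 g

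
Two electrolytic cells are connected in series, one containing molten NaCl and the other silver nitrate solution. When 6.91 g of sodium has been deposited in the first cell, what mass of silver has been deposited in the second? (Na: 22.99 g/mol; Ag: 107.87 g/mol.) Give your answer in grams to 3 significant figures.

32.4 g

n(Na) = 6.91 / 22.99 = 0.3006 mol
Na⁺ + e⁻ → Na, so n(e⁻) = 0.3006 mol
In series, the same 0.3006 mol of electrons flows through the second cell.
Ag⁺ + e⁻ → Ag, so n(Ag) = 0.3006 mol
m(Ag) = 0.3006 × 107.87 = 32.4 g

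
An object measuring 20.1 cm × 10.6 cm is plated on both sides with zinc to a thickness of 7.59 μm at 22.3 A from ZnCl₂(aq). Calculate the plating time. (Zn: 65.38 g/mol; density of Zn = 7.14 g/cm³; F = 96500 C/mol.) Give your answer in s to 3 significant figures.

Plated area = 2 × 20.1 × 10.6 = 426.1 cm²
Volume = 426.1 × 7.59×10⁻⁴ cm = 0.3234 cm³
m(Zn) = 0.3234 × 7.14 = 2.309 g
n(Zn) = 2.309 / 65.38 = 0.03532 mol; n(e⁻) = 2 × 0.03532 = 0.07064 mol
Q = 0.07064 × 96500 = 6817 C
t = 6817 / 22.3 = 305.7 s

306 s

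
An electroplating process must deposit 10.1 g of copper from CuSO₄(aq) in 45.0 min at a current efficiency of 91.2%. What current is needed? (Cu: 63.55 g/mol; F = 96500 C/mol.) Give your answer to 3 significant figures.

n(Cu) = 10.1 / 63.55 = 0.1589 mol
Cu²⁺ + 2e⁻ → Cu, so n(e⁻) = 2 × 0.1589 = 0.3178 mol
Q = 0.3178 × 96500 / 0.912 = 33630 C
I = Q / t = 33630 / 2700 s = 12.5 A

12.5 A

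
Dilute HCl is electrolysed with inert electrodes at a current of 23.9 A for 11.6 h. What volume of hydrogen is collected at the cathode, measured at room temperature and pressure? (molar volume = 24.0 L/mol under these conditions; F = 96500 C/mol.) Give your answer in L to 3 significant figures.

124 L

Charge passed = 23.9 × 41760 = 9.981×10^5 C
n(e⁻) = 9.981×10^5 / 96500 = 10.34 mol
2H⁺ + 2e⁻ → H₂, so n(H₂) = 10.34 / 2 = 5.170 mol
V = 5.170 × 24.0 = 124.1 L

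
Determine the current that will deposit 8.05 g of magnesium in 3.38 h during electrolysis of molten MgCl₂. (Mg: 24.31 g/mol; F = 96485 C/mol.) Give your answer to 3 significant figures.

5.25 A

n(Mg) = 8.05 / 24.31 = 0.3311 mol
Mg²⁺ + 2e⁻ → Mg, so n(e⁻) = 2 × 0.3311 = 0.6622 mol
Q = 0.6622 × 96485 = 63890 C
I = Q / t = 63890 / 12168 s = 5.25 A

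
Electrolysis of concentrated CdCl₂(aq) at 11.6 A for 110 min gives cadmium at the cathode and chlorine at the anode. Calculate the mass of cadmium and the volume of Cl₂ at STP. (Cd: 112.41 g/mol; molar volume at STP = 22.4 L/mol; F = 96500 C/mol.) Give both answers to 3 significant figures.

Q = 11.6 × 6600 = 76560 C; n(e⁻) = 76560 / 96500 = 0.7934 mol
Cathode: Cd²⁺ + 2e⁻ → Cd → n(Cd) = 0.7934/2 = 0.3967 mol → 44.6 g
Anode: 2Cl⁻ → Cl₂ + 2e⁻ → n(Cl₂) = 0.7934/2 = 0.3967 mol → 8.89 L

44.6 g Cd; 8.89 L Cl₂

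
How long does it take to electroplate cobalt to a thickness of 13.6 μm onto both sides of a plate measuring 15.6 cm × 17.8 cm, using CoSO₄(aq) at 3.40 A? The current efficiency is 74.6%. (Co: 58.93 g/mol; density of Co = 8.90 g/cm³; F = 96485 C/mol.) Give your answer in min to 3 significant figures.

Plated area = 2 × 15.6 × 17.8 = 555.4 cm²
Volume = 555.4 × 13.6×10⁻⁴ cm = 0.7553 cm³
m(Co) = 0.7553 × 8.90 = 6.722 g
n(Co) = 6.722 / 58.93 = 0.1141 mol; n(e⁻) = 2 × 0.1141 = 0.2282 mol
Q = 0.2282 × 96485 / 0.746 = 29510 C
t = 29510 / 3.40 = 8679 s = 145 min

145 min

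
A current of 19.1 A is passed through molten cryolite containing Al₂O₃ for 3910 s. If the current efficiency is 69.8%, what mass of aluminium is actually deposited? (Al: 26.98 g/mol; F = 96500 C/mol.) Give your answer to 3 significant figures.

Q = 19.1 × 3910 = 74680 C
n(e⁻) = 74680 / 96500 = 0.7739 mol
Al³⁺ + 3e⁻ → Al, so theoretical m(Al) = 0.2580 × 26.98 = 6.961 g
Actual mass = 69.8% × 6.961 = 4.86 g

4.86 g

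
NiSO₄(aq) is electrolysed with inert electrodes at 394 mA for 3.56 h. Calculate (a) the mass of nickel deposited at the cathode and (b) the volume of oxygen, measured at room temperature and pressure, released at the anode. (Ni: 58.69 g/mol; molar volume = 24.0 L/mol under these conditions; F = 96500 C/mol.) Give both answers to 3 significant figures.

Q = 0.394 × 12816 = 5050 C; n(e⁻) = 5050 / 96500 = 0.05233 mol
Cathode: Ni²⁺ + 2e⁻ → Ni → n(Ni) = 0.05233/2 = 0.02617 mol → 1.54 g
Anode: 2H₂O → O₂ + 4H⁺ + 4e⁻ → n(O₂) = 0.05233/4 = 0.01308 mol → 0.314 L

1.54 g Ni; 0.314 L O₂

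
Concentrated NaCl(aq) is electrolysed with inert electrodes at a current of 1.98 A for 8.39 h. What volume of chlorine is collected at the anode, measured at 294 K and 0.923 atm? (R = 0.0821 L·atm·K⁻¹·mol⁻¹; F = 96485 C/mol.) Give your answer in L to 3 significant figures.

8.10 L

Q = 1.98 A × 30204 s = 59800 C
n(e⁻) = Q/F = 59800/96485 = 0.6198 mol
2Cl⁻ → Cl₂ + 2e⁻, so n(Cl₂) = 0.6198 / 2 = 0.3099 mol
V = nRT/P = 0.3099 × 0.0821 × 294 / 0.923 = 8.104 L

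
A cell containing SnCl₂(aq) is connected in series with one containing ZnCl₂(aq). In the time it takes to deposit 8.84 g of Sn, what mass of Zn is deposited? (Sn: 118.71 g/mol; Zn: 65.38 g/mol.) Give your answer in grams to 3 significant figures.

n(Sn) = 8.84 / 118.71 = 0.07447 mol
Sn²⁺ + 2e⁻ → Sn, so n(e⁻) = 2 × 0.07447 = 0.1489 mol
Since the cells are in series, n(e⁻) in the Zn cell is also 0.1489 mol.
Zn²⁺ + 2e⁻ → Zn, so n(Zn) = 0.1489 / 2 = 0.07445 mol
m(Zn) = 0.07445 × 65.38 = 4.87 g

4.87 g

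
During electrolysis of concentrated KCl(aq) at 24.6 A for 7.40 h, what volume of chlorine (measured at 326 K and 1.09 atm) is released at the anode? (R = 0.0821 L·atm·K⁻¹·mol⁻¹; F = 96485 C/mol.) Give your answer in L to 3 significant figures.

83.4 L

Q = 24.6 A × 26640 s = 6.553×10^5 C
Moles of electrons = 6.553×10^5 / 96485 = 6.792 mol
2Cl⁻ → Cl₂ + 2e⁻, so n(Cl₂) = 6.792 / 2 = 3.396 mol
V = nRT/P = 3.396 × 0.0821 × 326 / 1.09 = 83.39 L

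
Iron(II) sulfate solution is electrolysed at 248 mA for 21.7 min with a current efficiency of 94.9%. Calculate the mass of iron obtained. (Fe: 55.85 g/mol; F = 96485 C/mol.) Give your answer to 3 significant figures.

0.0887 g

Q = 0.248 × 1302 = 322.9 C
n(e⁻) = 322.9 / 96485 = 0.003347 mol
Fe²⁺ + 2e⁻ → Fe, so theoretical m(Fe) = 0.001674 × 55.85 = 0.09349 g
Actual mass = 94.9% × 0.09349 = 0.0887 g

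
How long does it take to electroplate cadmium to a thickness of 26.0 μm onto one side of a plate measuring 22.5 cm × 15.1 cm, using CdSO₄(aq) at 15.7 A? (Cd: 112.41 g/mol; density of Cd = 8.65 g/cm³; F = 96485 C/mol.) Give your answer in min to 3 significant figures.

Plated area = 22.5 × 15.1 = 339.8 cm²
Volume = 339.8 × 26.0×10⁻⁴ cm = 0.8835 cm³
m(Cd) = 0.8835 × 8.65 = 7.642 g
n(Cd) = 7.642 / 112.41 = 0.06798 mol; n(e⁻) = 2 × 0.06798 = 0.1360 mol
Q = 0.1360 × 96485 = 13120 C
t = 13120 / 15.7 = 835.7 s = 13.9 min

13.9 min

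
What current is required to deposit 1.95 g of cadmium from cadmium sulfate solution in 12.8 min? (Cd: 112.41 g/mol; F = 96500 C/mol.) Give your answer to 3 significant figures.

n(Cd) = 1.95 / 112.41 = 0.01735 mol
Cd²⁺ + 2e⁻ → Cd, so n(e⁻) = 2 × 0.01735 = 0.03470 mol
Q = 0.03470 × 96500 = 3349 C
I = Q / t = 3349 / 768 s = 4.36 A

4.36 A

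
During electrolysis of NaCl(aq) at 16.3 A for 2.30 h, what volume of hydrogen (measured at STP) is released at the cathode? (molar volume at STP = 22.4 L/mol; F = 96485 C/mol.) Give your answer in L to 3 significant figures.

Charge passed = 16.3 × 8280 = 1.350×10^5 C
Moles of electrons = 1.350×10^5 / 96485 = 1.399 mol
2H⁺ + 2e⁻ → H₂, so n(H₂) = 1.399 / 2 = 0.6995 mol
V = 0.6995 × 22.4 = 15.67 L

15.7 L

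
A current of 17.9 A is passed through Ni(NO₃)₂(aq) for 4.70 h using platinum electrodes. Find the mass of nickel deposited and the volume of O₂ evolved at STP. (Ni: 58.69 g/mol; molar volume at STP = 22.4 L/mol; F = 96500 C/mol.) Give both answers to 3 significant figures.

Q = 17.9 × 16920 = 3.029×10^5 C; n(e⁻) = 3.029×10^5 / 96500 = 3.139 mol
Cathode: Ni²⁺ + 2e⁻ → Ni → n(Ni) = 3.139/2 = 1.570 mol → 92.1 g
Anode: 2H₂O → O₂ + 4H⁺ + 4e⁻ → n(O₂) = 3.139/4 = 0.7848 mol → 17.6 L

92.1 g Ni; 17.6 L O₂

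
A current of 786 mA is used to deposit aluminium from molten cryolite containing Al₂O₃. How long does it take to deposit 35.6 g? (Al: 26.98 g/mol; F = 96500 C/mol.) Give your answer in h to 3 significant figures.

n(Al) = 35.6 / 26.98 = 1.319 mol
Al³⁺ + 3e⁻ → Al, so n(e⁻) = 3 × 1.319 = 3.957 mol
Q = 3.957 × 96500 = 3.819×10^5 C
t = Q / I = 3.819×10^5 / 0.786 = 4.859×10^5 s = 135 h

135 h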